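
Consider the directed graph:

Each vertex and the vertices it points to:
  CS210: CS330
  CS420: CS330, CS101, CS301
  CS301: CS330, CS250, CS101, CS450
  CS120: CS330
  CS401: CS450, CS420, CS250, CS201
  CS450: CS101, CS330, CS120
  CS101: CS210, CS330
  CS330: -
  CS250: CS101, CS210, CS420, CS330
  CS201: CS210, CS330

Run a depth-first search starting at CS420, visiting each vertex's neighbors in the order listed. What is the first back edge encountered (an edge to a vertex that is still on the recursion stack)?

DFS from CS420 (visiting each vertex's neighbors in the order listed); mark gray on enter, black on exit:
CS420 gray
  CS330 gray
  CS330 black
  CS101 gray
    CS210 gray
      CS210→CS330: CS330 black — skip
    CS210 black
    CS101→CS330: CS330 black — skip
  CS101 black
  CS301 gray
    CS301→CS330: CS330 black — skip
    CS250 gray
      CS250→CS101: CS101 black — skip
      CS250→CS210: CS210 black — skip
      CS250→CS420: CS420 is gray → back edge
First back edge: CS250 → CS420.

CS250→CS420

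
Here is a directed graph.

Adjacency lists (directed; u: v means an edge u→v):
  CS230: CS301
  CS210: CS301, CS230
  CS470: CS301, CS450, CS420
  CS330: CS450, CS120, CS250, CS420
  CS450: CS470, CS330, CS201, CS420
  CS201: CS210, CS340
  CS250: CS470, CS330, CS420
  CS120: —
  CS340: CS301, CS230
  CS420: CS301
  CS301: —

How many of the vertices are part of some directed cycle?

4

A vertex is on a directed cycle iff it belongs to a strongly connected component of size ≥ 2 (or has a self-loop).
The vertices on cycles are {CS250, CS330, CS450, CS470} — 4 in total.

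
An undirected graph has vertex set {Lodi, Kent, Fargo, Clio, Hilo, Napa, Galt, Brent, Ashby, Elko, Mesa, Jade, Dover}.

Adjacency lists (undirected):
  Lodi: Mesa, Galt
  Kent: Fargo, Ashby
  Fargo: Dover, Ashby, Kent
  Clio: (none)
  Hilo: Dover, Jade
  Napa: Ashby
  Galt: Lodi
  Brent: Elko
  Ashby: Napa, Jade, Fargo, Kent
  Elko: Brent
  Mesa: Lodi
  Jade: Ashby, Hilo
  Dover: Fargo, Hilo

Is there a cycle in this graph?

Yes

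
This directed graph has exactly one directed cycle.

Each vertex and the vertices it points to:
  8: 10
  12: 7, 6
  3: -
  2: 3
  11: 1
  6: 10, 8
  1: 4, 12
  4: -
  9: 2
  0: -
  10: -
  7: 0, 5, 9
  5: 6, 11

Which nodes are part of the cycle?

DFS with gray/black marking from 1:
1 gray
  4 gray
  4 black
  12 gray
    7 gray
      0 gray
      0 black
      5 gray
        6 gray
          10 gray
          10 black
          8 gray
            8→10: 10 black — skip
          8 black
        6 black
        11 gray
          11→1: 1 is gray → back edge
Back edge closes the cycle 1 → 12 → 7 → 5 → 11 → 1; its vertices are {1, 5, 7, 11, 12}.

1, 5, 7, 11, 12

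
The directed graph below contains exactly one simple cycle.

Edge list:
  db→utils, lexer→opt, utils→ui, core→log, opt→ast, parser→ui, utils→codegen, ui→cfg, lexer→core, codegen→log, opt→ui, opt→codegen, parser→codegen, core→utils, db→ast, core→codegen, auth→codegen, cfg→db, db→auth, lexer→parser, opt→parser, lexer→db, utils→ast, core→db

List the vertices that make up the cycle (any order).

db, ui, cfg, utils

DFS with gray/black marking from db:
db gray
  ast gray
  ast black
  auth gray
    codegen gray
      log gray
      log black
    codegen black
  auth black
  utils gray
    utils→codegen: codegen black — skip
    ui gray
      cfg gray
        cfg→db: db is gray → back edge
Back edge closes the cycle db → utils → ui → cfg → db; its vertices are {db, ui, cfg, utils}.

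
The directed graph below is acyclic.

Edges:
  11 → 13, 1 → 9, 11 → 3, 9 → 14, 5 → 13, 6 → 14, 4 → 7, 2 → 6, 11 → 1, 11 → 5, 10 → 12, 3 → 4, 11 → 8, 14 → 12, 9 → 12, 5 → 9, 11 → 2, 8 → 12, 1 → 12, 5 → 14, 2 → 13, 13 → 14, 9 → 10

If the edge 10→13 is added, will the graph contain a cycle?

Adding 10→13 creates a cycle iff 13 can already reach 10.
Explore from 13: no path reaches 10. The graph stays acyclic.

No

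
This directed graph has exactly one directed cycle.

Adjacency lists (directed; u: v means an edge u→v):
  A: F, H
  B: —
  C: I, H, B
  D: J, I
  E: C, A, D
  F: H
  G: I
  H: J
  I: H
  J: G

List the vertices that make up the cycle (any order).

G, H, I, J

DFS with gray/black marking from J:
J gray
  G gray
    I gray
      H gray
        H→J: J is gray → back edge
Back edge closes the cycle J → G → I → H → J; its vertices are {G, H, I, J}.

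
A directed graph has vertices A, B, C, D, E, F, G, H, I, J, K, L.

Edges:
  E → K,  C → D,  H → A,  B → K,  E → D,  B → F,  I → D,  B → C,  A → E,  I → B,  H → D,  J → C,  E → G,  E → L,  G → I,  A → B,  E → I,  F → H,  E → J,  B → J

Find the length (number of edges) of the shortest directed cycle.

4

For each vertex v, BFS finds the shortest path from v back to v.
The shortest such closed walk is A → B → F → H → A, length 4.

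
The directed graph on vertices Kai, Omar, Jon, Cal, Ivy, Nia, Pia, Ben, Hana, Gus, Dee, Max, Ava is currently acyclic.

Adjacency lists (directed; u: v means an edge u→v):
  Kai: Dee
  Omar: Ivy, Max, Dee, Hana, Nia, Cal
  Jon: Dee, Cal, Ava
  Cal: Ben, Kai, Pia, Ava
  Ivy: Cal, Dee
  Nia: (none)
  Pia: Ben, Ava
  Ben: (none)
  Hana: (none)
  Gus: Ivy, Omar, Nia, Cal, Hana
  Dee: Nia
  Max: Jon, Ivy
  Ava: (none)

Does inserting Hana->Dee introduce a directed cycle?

No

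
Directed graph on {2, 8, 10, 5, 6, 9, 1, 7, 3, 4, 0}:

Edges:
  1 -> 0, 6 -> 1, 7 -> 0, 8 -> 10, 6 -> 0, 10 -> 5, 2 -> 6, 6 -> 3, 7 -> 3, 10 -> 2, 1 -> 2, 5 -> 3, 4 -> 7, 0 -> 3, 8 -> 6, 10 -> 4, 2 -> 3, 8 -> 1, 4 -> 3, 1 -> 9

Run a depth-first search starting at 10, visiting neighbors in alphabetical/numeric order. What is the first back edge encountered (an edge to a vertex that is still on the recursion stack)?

1→2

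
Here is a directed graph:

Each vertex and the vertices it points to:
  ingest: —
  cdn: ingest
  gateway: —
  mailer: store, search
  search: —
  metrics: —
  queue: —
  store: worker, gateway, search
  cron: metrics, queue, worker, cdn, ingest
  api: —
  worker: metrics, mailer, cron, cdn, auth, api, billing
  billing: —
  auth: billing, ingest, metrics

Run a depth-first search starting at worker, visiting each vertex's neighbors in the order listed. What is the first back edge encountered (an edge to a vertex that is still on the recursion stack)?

store→worker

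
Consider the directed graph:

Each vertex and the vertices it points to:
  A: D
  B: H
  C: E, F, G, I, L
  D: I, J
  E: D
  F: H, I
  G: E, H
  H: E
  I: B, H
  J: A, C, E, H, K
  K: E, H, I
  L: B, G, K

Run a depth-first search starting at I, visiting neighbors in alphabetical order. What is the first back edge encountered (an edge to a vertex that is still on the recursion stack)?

D->I

DFS from I (visiting neighbors in alphabetical order); mark gray on enter, black on exit:
I gray
  B gray
    H gray
      E gray
        D gray
          D→I: I is gray → back edge
First back edge: D → I.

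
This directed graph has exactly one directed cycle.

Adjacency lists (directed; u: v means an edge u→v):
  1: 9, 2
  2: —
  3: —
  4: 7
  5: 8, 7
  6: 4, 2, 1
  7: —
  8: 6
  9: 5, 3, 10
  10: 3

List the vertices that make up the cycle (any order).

DFS with gray/black marking from 6:
6 gray
  4 gray
    7 gray
    7 black
  4 black
  2 gray
  2 black
  1 gray
    9 gray
      5 gray
        8 gray
          8→6: 6 is gray → back edge
Back edge closes the cycle 6 → 1 → 9 → 5 → 8 → 6; its vertices are {1, 5, 6, 8, 9}.

1, 5, 6, 8, 9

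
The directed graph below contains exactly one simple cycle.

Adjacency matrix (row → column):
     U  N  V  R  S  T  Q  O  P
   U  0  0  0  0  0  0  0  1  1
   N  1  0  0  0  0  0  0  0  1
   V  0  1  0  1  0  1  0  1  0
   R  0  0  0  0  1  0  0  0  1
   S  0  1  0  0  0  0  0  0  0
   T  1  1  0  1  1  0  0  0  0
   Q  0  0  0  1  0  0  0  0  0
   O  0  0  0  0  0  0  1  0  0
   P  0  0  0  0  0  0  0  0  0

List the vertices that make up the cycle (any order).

N, O, Q, R, S, U

DFS with gray/black marking from O:
O gray
  Q gray
    R gray
      S gray
        N gray
          P gray
          P black
          U gray
            U→P: P black — skip
            U→O: O is gray → back edge
Back edge closes the cycle O → Q → R → S → N → U → O; its vertices are {N, O, Q, R, S, U}.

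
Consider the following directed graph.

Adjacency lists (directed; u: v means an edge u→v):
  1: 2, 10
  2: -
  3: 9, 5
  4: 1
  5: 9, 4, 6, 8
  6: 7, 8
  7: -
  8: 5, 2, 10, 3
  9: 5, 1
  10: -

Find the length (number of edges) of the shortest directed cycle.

For each vertex v, BFS finds the shortest path from v back to v.
The shortest such closed walk is 5 → 9 → 5, length 2.

2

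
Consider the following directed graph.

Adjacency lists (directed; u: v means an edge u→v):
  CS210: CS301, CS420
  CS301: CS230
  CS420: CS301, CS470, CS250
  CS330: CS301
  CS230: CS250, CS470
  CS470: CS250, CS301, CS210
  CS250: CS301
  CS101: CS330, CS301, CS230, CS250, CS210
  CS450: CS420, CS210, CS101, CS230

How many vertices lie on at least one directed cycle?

6

A vertex is on a directed cycle iff it belongs to a strongly connected component of size ≥ 2 (or has a self-loop).
The vertices on cycles are {CS210, CS230, CS250, CS301, CS420, CS470} — 6 in total.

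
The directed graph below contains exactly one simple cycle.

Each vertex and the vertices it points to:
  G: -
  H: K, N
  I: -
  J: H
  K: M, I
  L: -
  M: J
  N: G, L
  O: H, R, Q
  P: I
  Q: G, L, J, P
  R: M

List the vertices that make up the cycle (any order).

H, J, K, M

DFS with gray/black marking from H:
H gray
  K gray
    M gray
      J gray
        J→H: H is gray → back edge
Back edge closes the cycle H → K → M → J → H; its vertices are {H, J, K, M}.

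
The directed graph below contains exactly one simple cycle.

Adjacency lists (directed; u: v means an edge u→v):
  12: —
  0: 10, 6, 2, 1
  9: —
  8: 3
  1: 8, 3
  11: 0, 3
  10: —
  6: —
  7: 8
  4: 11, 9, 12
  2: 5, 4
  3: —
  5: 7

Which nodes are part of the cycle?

0, 2, 4, 11

DFS with gray/black marking from 0:
0 gray
  10 gray
  10 black
  6 gray
  6 black
  2 gray
    5 gray
      7 gray
        8 gray
          3 gray
          3 black
        8 black
      7 black
    5 black
    4 gray
      11 gray
        11→0: 0 is gray → back edge
Back edge closes the cycle 0 → 2 → 4 → 11 → 0; its vertices are {0, 2, 4, 11}.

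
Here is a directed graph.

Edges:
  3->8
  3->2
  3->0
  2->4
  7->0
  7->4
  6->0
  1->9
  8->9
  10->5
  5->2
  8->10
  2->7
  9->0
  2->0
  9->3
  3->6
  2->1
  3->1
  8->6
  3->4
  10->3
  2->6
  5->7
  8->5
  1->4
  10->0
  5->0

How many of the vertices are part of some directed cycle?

A vertex is on a directed cycle iff it belongs to a strongly connected component of size ≥ 2 (or has a self-loop).
The vertices on cycles are {1, 2, 3, 5, 8, 9, 10} — 7 in total.

7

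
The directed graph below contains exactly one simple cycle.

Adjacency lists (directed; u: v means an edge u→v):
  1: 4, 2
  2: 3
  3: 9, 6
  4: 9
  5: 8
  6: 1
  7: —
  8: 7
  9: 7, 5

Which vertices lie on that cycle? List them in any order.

DFS with gray/black marking from 2:
2 gray
  3 gray
    9 gray
      7 gray
      7 black
      5 gray
        8 gray
          8→7: 7 black — skip
        8 black
      5 black
    9 black
    6 gray
      1 gray
        4 gray
          4→9: 9 black — skip
        4 black
        1→2: 2 is gray → back edge
Back edge closes the cycle 2 → 3 → 6 → 1 → 2; its vertices are {1, 2, 3, 6}.

1, 2, 3, 6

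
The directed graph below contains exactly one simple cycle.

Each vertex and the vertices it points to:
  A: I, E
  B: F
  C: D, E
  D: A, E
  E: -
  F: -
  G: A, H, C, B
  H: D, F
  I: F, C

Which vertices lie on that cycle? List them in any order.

DFS with gray/black marking from A:
A gray
  I gray
    F gray
    F black
    C gray
      D gray
        D→A: A is gray → back edge
Back edge closes the cycle A → I → C → D → A; its vertices are {A, C, D, I}.

A, C, D, I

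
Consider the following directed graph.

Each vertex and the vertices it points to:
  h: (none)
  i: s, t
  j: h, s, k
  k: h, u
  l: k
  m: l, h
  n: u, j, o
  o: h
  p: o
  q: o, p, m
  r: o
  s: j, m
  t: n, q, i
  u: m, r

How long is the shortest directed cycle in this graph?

2

For each vertex v, BFS finds the shortest path from v back to v.
The shortest such closed walk is i → t → i, length 2.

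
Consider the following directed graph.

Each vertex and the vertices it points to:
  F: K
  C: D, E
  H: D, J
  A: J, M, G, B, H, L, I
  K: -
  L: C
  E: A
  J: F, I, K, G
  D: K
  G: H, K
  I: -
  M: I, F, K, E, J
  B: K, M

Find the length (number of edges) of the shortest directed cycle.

3

For each vertex v, BFS finds the shortest path from v back to v.
The shortest such closed walk is A → M → E → A, length 3.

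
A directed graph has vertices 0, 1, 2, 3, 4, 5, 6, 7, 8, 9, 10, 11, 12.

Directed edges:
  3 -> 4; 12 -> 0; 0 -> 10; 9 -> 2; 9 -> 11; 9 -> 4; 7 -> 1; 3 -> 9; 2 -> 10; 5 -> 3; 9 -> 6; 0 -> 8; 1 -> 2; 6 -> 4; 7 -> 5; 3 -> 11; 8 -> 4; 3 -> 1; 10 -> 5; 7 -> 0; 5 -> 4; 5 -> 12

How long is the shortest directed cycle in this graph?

4

For each vertex v, BFS finds the shortest path from v back to v.
The shortest such closed walk is 0 → 10 → 5 → 12 → 0, length 4.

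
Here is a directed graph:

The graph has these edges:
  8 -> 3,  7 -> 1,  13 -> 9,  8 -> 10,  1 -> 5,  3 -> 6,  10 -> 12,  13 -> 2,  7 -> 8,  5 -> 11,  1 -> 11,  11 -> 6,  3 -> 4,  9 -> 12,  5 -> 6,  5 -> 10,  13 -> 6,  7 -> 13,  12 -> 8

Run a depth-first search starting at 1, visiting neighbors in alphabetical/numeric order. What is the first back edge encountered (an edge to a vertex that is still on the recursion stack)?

8→10

DFS from 1 (visiting neighbors in alphabetical/numeric order); mark gray on enter, black on exit:
1 gray
  5 gray
    6 gray
    6 black
    10 gray
      12 gray
        8 gray
          3 gray
            4 gray
            4 black
            3→6: 6 black — skip
          3 black
          8→10: 10 is gray → back edge
First back edge: 8 → 10.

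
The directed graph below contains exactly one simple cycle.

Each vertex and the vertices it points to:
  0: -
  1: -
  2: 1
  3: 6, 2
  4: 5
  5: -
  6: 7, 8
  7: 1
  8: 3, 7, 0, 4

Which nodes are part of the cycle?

DFS with gray/black marking from 8:
8 gray
  3 gray
    6 gray
      7 gray
        1 gray
        1 black
      7 black
      6→8: 8 is gray → back edge
Back edge closes the cycle 8 → 3 → 6 → 8; its vertices are {3, 6, 8}.

3, 6, 8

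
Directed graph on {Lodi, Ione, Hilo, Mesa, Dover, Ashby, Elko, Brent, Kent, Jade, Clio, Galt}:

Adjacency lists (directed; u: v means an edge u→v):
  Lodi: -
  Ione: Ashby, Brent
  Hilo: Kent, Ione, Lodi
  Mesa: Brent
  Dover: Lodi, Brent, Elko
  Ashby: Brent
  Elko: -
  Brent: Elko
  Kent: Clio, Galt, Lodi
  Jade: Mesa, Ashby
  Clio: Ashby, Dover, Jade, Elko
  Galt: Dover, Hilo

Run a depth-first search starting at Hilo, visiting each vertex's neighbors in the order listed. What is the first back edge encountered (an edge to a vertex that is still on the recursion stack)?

Galt→Hilo

DFS from Hilo (visiting each vertex's neighbors in the order listed); mark gray on enter, black on exit:
Hilo gray
  Kent gray
    Clio gray
      Ashby gray
        Brent gray
          Elko gray
          Elko black
        Brent black
      Ashby black
      Dover gray
        Lodi gray
        Lodi black
        Dover→Brent: Brent black — skip
        Dover→Elko: Elko black — skip
      Dover black
      Jade gray
        Mesa gray
          Mesa→Brent: Brent black — skip
        Mesa black
        Jade→Ashby: Ashby black — skip
      Jade black
      Clio→Elko: Elko black — skip
    Clio black
    Galt gray
      Galt→Dover: Dover black — skip
      Galt→Hilo: Hilo is gray → back edge
First back edge: Galt → Hilo.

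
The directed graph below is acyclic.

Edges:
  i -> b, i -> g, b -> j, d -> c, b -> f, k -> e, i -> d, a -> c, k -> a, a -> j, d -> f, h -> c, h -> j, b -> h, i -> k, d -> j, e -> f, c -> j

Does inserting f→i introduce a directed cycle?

Yes

Adding f→i creates a cycle iff i can already reach f.
Path from i: i → b → f.
So i → … → f → i is a cycle.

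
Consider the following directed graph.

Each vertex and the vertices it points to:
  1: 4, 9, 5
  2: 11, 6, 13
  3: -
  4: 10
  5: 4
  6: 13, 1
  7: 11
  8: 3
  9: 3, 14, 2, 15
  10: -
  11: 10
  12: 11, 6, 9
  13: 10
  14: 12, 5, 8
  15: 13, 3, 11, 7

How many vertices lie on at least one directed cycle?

6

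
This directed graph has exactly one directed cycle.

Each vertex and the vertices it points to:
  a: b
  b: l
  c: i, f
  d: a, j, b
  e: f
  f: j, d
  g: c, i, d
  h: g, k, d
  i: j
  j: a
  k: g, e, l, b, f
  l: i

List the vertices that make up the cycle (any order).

DFS with gray/black marking from l:
l gray
  i gray
    j gray
      a gray
        b gray
          b→l: l is gray → back edge
Back edge closes the cycle l → i → j → a → b → l; its vertices are {a, b, i, j, l}.

a, b, i, j, l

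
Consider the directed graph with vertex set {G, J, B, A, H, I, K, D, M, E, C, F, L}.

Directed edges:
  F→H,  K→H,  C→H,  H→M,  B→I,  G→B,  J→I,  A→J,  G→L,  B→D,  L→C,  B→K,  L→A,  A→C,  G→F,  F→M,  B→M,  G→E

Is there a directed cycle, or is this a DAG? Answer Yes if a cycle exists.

DFS with white/gray/black marking, starting from C:
C gray
  H gray
    M gray
    M black
  H black
C black
G gray
  L gray
    A gray
      J gray
        I gray
        I black
      J black
      A→C: C black — skip
    A black
    L→C: C black — skip
  L black
  F gray
    F→M: M black — skip
    F→H: H black — skip
  F black
  B gray
    B→I: I black — skip
    D gray
    D black
    K gray
      K→H: H black — skip
    K black
    B→M: M black — skip
  B black
  E gray
  E black
G black
Every edge goes to a white or black vertex — no back edge, so the graph is acyclic.

No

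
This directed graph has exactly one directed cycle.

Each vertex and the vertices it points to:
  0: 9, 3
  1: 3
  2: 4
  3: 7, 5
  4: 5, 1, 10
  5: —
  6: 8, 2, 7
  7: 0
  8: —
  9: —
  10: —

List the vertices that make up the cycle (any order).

DFS with gray/black marking from 7:
7 gray
  0 gray
    9 gray
    9 black
    3 gray
      3→7: 7 is gray → back edge
Back edge closes the cycle 7 → 0 → 3 → 7; its vertices are {0, 3, 7}.

0, 3, 7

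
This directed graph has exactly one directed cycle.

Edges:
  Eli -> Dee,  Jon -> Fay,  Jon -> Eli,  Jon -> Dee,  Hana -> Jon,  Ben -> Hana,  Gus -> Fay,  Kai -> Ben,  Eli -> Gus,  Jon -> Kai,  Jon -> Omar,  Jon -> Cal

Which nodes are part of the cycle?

Ben, Jon, Kai, Hana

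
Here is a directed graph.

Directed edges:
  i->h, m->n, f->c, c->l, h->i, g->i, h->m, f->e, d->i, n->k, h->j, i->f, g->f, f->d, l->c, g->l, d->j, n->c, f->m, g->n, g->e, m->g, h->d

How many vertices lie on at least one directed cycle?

8

A vertex is on a directed cycle iff it belongs to a strongly connected component of size ≥ 2 (or has a self-loop).
The vertices on cycles are {c, d, f, g, h, i, l, m} — 8 in total.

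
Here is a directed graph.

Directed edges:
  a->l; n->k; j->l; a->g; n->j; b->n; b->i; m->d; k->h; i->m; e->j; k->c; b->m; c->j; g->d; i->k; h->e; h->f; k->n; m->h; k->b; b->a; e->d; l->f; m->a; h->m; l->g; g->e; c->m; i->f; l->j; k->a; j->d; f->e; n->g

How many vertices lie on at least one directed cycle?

11

A vertex is on a directed cycle iff it belongs to a strongly connected component of size ≥ 2 (or has a self-loop).
The vertices on cycles are {b, e, f, g, h, i, j, k, l, m, n} — 11 in total.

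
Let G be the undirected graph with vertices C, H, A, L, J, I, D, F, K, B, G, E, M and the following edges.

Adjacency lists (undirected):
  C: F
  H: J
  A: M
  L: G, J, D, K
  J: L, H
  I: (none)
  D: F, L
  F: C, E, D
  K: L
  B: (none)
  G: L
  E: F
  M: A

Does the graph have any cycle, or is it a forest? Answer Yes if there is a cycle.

DFS, tracking each vertex's parent; an edge to a visited non-parent vertex closes a cycle.
Start from J:
visit J (parent –)
  visit L (parent J)
    visit G (parent L)
      G–L: parent, skip
    L–J: parent, skip
    visit D (parent L)
      visit F (parent D)
        visit C (parent F)
          C–F: parent, skip
        visit E (parent F)
          E–F: parent, skip
        F–D: parent, skip
      D–L: parent, skip
    visit K (parent L)
      K–L: parent, skip
  visit H (parent J)
    H–J: parent, skip
visit A (parent –)
  visit M (parent A)
    M–A: parent, skip
visit I (parent –)
visit B (parent –)
No non-parent visited neighbor found — the graph is a forest.

No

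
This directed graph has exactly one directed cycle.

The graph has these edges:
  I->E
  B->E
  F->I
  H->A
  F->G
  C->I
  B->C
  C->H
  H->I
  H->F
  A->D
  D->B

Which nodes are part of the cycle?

DFS with gray/black marking from C:
C gray
  H gray
    F gray
      G gray
      G black
      I gray
        E gray
        E black
      I black
    F black
    A gray
      D gray
        B gray
          B→C: C is gray → back edge
Back edge closes the cycle C → H → A → D → B → C; its vertices are {A, B, C, D, H}.

A, B, C, D, H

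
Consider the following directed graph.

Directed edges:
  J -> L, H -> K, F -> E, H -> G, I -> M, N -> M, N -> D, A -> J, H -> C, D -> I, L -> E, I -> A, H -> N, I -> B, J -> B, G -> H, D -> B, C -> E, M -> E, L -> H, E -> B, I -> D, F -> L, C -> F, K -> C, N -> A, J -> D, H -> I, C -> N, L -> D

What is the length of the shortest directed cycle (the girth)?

2

For each vertex v, BFS finds the shortest path from v back to v.
The shortest such closed walk is H → G → H, length 2.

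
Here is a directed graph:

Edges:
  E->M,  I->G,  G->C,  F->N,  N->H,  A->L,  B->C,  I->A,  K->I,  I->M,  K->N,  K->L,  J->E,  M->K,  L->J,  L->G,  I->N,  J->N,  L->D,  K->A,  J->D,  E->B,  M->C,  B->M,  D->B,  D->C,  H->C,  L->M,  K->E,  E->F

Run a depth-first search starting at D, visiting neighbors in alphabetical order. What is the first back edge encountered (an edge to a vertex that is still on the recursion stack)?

DFS from D (visiting neighbors in alphabetical order); mark gray on enter, black on exit:
D gray
  B gray
    C gray
    C black
    M gray
      M→C: C black — skip
      K gray
        A gray
          L gray
            L→D: D is gray → back edge
First back edge: L → D.

L→D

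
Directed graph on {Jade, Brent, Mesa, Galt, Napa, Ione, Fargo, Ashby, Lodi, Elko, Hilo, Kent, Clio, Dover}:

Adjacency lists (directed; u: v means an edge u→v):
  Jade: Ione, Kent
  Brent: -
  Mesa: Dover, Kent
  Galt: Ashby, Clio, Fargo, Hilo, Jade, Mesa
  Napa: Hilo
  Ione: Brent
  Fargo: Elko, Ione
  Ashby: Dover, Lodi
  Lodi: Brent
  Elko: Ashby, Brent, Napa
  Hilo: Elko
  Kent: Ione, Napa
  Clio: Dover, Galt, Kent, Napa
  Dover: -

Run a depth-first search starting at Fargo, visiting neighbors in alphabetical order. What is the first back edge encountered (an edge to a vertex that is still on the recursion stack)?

Hilo→Elko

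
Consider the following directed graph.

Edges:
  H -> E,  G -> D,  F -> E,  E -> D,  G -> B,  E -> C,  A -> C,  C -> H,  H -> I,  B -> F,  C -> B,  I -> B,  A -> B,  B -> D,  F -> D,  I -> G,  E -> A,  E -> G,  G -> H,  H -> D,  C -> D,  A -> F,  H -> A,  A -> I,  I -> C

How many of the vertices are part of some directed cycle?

8

A vertex is on a directed cycle iff it belongs to a strongly connected component of size ≥ 2 (or has a self-loop).
The vertices on cycles are {A, B, C, E, F, G, H, I} — 8 in total.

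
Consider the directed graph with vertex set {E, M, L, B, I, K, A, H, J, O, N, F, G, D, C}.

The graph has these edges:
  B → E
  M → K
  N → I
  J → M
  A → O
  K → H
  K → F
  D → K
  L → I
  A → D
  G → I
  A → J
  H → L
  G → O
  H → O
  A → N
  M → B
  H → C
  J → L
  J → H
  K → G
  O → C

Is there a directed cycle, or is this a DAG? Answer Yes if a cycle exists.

No

DFS with white/gray/black marking, starting from C:
C gray
C black
E gray
E black
M gray
  K gray
    G gray
      I gray
      I black
      O gray
        O→C: C black — skip
      O black
    G black
    H gray
      H→C: C black — skip
      H→O: O black — skip
      L gray
        L→I: I black — skip
      L black
    H black
    F gray
    F black
  K black
  B gray
    B→E: E black — skip
  B black
M black
A gray
  D gray
    D→K: K black — skip
  D black
  A→O: O black — skip
  N gray
    N→I: I black — skip
  N black
  J gray
    J→L: L black — skip
    J→M: M black — skip
    J→H: H black — skip
  J black
A black
Every edge goes to a white or black vertex — no back edge, so the graph is acyclic.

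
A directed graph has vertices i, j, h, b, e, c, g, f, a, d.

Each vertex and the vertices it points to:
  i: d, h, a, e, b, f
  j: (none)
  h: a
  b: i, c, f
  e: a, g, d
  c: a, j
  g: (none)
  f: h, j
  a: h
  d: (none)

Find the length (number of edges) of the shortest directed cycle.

2

For each vertex v, BFS finds the shortest path from v back to v.
The shortest such closed walk is b → i → b, length 2.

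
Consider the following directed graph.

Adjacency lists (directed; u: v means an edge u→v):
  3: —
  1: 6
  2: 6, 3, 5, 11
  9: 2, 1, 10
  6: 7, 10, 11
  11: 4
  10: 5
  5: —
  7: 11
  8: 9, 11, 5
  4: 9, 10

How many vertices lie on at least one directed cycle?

A vertex is on a directed cycle iff it belongs to a strongly connected component of size ≥ 2 (or has a self-loop).
The vertices on cycles are {1, 2, 4, 6, 7, 9, 11} — 7 in total.

7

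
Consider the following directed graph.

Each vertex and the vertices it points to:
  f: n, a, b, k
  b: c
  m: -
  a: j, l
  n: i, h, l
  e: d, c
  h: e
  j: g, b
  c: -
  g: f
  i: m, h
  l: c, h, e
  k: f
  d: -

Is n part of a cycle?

No

n lies on a cycle iff there is a path from n back to itself.
Exploring from n, it never reaches itself; equivalently, its strongly connected component is a singleton.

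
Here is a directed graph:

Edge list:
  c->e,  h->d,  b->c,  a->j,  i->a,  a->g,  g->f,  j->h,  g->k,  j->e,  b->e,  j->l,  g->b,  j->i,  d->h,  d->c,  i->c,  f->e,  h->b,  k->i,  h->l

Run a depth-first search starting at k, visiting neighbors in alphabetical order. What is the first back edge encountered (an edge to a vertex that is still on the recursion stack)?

g→k

DFS from k (visiting neighbors in alphabetical order); mark gray on enter, black on exit:
k gray
  i gray
    a gray
      g gray
        b gray
          c gray
            e gray
            e black
          c black
          b→e: e black — skip
        b black
        f gray
          f→e: e black — skip
        f black
        g→k: k is gray → back edge
First back edge: g → k.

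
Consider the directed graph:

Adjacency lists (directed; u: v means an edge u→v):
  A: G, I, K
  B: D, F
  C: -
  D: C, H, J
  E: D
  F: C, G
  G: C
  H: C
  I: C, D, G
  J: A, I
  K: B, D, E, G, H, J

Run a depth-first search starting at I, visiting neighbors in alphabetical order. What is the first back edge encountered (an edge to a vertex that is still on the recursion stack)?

DFS from I (visiting neighbors in alphabetical order); mark gray on enter, black on exit:
I gray
  C gray
  C black
  D gray
    D→C: C black — skip
    H gray
      H→C: C black — skip
    H black
    J gray
      A gray
        G gray
          G→C: C black — skip
        G black
        A→I: I is gray → back edge
First back edge: A → I.

A→I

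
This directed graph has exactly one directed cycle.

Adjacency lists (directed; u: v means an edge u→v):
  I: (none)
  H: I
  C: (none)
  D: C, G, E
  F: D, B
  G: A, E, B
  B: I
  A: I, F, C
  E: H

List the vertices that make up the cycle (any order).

DFS with gray/black marking from D:
D gray
  C gray
  C black
  G gray
    A gray
      I gray
      I black
      F gray
        F→D: D is gray → back edge
Back edge closes the cycle D → G → A → F → D; its vertices are {A, D, F, G}.

A, D, F, G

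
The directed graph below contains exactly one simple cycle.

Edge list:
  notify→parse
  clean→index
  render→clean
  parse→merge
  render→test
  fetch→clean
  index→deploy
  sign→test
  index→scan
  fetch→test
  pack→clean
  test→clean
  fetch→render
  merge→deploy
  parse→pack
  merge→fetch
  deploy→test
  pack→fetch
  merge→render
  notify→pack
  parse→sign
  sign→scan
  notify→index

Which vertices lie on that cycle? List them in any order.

DFS with gray/black marking from index:
index gray
  deploy gray
    test gray
      clean gray
        clean→index: index is gray → back edge
Back edge closes the cycle index → deploy → test → clean → index; its vertices are {test, clean, index, deploy}.

test, clean, index, deploy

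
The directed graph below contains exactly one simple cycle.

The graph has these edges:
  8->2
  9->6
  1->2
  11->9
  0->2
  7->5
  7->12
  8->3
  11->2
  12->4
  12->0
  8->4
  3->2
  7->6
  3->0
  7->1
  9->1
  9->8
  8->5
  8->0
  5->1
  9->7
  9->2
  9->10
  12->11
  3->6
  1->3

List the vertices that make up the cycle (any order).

7, 9, 11, 12

DFS with gray/black marking from 9:
9 gray
  1 gray
    3 gray
      6 gray
      6 black
      2 gray
      2 black
      0 gray
        0→2: 2 black — skip
      0 black
    3 black
    1→2: 2 black — skip
  1 black
  10 gray
  10 black
  7 gray
    7→6: 6 black — skip
    7→1: 1 black — skip
    12 gray
      11 gray
        11→9: 9 is gray → back edge
Back edge closes the cycle 9 → 7 → 12 → 11 → 9; its vertices are {7, 9, 11, 12}.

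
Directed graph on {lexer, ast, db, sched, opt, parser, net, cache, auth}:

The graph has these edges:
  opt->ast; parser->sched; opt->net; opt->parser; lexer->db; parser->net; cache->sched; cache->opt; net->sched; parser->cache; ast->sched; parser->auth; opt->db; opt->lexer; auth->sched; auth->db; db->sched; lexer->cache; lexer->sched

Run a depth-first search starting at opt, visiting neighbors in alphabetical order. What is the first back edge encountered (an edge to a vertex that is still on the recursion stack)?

cache->opt

DFS from opt (visiting neighbors in alphabetical order); mark gray on enter, black on exit:
opt gray
  ast gray
    sched gray
    sched black
  ast black
  db gray
    db→sched: sched black — skip
  db black
  lexer gray
    cache gray
      cache→opt: opt is gray → back edge
First back edge: cache → opt.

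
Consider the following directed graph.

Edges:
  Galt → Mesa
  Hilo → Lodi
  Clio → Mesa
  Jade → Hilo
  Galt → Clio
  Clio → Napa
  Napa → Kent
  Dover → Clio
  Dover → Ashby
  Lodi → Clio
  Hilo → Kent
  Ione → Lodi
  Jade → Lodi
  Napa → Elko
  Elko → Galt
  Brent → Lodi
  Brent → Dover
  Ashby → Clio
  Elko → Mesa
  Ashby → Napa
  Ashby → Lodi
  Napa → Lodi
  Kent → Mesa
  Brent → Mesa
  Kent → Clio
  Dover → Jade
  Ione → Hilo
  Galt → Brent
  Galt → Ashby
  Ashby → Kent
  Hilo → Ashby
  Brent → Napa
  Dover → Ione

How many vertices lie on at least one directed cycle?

A vertex is on a directed cycle iff it belongs to a strongly connected component of size ≥ 2 (or has a self-loop).
The vertices on cycles are {Clio, Elko, Galt, Hilo, Ione, Jade, Kent, Lodi, Napa, Ashby, Brent, Dover} — 12 in total.

12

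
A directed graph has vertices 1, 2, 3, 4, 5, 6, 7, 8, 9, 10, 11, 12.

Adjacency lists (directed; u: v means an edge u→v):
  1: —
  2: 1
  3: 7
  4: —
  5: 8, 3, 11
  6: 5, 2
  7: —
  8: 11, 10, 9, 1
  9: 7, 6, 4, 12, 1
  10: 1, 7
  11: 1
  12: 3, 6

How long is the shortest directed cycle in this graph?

4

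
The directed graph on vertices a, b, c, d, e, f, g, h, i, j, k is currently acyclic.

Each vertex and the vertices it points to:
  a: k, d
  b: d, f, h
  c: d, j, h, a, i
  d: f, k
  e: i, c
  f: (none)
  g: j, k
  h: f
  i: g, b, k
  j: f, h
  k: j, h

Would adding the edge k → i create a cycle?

Yes

Adding k→i creates a cycle iff i can already reach k.
Path from i: i → k.
So i → … → k → i is a cycle.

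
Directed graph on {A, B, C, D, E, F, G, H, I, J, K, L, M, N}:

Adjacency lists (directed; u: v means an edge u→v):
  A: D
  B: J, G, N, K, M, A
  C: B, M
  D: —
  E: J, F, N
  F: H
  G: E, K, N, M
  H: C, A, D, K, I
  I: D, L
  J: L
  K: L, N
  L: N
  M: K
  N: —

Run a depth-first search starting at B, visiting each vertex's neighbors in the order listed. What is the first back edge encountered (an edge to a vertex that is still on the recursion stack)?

C->B

DFS from B (visiting each vertex's neighbors in the order listed); mark gray on enter, black on exit:
B gray
  J gray
    L gray
      N gray
      N black
    L black
  J black
  G gray
    E gray
      E→J: J black — skip
      F gray
        H gray
          C gray
            C→B: B is gray → back edge
First back edge: C → B.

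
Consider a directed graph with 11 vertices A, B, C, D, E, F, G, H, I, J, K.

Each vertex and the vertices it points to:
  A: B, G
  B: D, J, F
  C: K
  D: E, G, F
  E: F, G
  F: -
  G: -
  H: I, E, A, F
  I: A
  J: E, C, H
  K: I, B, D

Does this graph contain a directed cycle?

Yes

DFS with white/gray/black marking, starting from E:
E gray
  F gray
  F black
  G gray
  G black
E black
A gray
  B gray
    D gray
      D→E: E black — skip
      D→G: G black — skip
      D→F: F black — skip
    D black
    J gray
      J→E: E black — skip
      C gray
        K gray
          I gray
            I→A: A is gray → back edge
Back edge found, so a cycle exists: A → B → J → C → K → I → A.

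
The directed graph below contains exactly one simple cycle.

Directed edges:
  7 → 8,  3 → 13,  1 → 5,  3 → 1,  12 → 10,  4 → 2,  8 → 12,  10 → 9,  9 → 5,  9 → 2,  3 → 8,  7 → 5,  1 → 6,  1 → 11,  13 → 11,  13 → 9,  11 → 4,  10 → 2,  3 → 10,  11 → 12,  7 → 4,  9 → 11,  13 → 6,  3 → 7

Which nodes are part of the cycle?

DFS with gray/black marking from 10:
10 gray
  2 gray
  2 black
  9 gray
    11 gray
      4 gray
        4→2: 2 black — skip
      4 black
      12 gray
        12→10: 10 is gray → back edge
Back edge closes the cycle 10 → 9 → 11 → 12 → 10; its vertices are {9, 10, 11, 12}.

9, 10, 11, 12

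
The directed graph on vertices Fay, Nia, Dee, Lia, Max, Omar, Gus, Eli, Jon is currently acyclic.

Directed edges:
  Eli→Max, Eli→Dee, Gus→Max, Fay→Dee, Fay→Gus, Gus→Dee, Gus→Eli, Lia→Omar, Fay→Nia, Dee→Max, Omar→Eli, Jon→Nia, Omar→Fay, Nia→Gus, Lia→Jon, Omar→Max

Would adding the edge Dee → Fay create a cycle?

Adding Dee→Fay creates a cycle iff Fay can already reach Dee.
Path from Fay: Fay → Dee.
So Fay → … → Dee → Fay is a cycle.

Yes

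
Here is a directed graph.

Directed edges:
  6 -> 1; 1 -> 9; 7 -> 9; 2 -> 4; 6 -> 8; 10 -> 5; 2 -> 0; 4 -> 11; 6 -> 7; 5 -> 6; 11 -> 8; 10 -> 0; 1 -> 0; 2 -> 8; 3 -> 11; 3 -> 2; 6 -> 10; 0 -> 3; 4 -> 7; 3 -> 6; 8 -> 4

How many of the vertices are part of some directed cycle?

10

A vertex is on a directed cycle iff it belongs to a strongly connected component of size ≥ 2 (or has a self-loop).
The vertices on cycles are {0, 1, 2, 3, 4, 5, 6, 8, 10, 11} — 10 in total.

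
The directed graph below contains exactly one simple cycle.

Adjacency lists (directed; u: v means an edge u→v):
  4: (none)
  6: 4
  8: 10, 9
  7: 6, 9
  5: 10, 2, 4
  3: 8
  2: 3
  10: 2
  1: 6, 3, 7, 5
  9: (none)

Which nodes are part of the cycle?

2, 3, 8, 10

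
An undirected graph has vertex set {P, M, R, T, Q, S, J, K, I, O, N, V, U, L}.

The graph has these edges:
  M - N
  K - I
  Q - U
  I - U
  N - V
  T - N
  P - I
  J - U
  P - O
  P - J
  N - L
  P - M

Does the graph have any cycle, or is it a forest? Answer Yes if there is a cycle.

Yes

DFS, tracking each vertex's parent; an edge to a visited non-parent vertex closes a cycle.
Start from T:
visit T (parent –)
  visit N (parent T)
    visit V (parent N)
      V–N: parent, skip
    visit L (parent N)
      L–N: parent, skip
    visit M (parent N)
      M–N: parent, skip
      visit P (parent M)
        visit I (parent P)
          I–P: parent, skip
          visit U (parent I)
            U–I: parent, skip
            visit Q (parent U)
              Q–U: parent, skip
            visit J (parent U)
              J–U: parent, skip
              J–P: P visited and ≠ parent → cycle
Cycle: P – I – U – J – P.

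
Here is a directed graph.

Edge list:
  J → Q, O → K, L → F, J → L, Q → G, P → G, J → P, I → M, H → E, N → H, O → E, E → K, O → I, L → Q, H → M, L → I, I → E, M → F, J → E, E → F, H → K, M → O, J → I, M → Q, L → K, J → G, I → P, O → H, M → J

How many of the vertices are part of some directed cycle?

6

A vertex is on a directed cycle iff it belongs to a strongly connected component of size ≥ 2 (or has a self-loop).
The vertices on cycles are {H, I, J, L, M, O} — 6 in total.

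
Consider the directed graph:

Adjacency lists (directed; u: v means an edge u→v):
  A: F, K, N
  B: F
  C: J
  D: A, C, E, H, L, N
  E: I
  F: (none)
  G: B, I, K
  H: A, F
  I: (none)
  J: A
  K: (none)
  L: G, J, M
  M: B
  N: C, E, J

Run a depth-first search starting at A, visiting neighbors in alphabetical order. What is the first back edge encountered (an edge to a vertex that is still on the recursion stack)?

DFS from A (visiting neighbors in alphabetical order); mark gray on enter, black on exit:
A gray
  F gray
  F black
  K gray
  K black
  N gray
    C gray
      J gray
        J→A: A is gray → back edge
First back edge: J → A.

J→A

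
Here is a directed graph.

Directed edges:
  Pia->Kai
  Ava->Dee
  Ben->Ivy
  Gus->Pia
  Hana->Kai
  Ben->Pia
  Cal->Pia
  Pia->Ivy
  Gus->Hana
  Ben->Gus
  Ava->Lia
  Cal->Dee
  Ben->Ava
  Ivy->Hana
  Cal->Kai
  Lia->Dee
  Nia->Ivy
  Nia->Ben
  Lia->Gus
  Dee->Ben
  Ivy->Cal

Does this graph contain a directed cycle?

Yes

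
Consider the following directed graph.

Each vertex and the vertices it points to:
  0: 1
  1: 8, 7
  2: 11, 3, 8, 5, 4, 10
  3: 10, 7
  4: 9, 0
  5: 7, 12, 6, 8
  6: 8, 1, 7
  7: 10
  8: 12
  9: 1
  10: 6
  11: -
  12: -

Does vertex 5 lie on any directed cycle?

5 lies on a cycle iff there is a path from 5 back to itself.
Exploring from 5, it never reaches itself; equivalently, its strongly connected component is a singleton.

No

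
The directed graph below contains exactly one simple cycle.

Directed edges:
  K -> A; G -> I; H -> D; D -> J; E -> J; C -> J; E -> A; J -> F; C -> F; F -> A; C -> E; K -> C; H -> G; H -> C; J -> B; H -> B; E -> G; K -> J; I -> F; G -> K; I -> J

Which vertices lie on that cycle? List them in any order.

DFS with gray/black marking from G:
G gray
  K gray
    A gray
    A black
    J gray
      B gray
      B black
      F gray
        F→A: A black — skip
      F black
    J black
    C gray
      C→J: J black — skip
      C→F: F black — skip
      E gray
        E→J: J black — skip
        E→A: A black — skip
        E→G: G is gray → back edge
Back edge closes the cycle G → K → C → E → G; its vertices are {C, E, G, K}.

C, E, G, K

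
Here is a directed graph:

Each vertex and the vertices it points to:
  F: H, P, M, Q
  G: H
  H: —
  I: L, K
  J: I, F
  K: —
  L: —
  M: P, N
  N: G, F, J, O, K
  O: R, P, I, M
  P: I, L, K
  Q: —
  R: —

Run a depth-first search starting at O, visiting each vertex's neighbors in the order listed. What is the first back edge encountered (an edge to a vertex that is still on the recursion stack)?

DFS from O (visiting each vertex's neighbors in the order listed); mark gray on enter, black on exit:
O gray
  R gray
  R black
  P gray
    I gray
      L gray
      L black
      K gray
      K black
    I black
    P→L: L black — skip
    P→K: K black — skip
  P black
  O→I: I black — skip
  M gray
    M→P: P black — skip
    N gray
      G gray
        H gray
        H black
      G black
      F gray
        F→H: H black — skip
        F→P: P black — skip
        F→M: M is gray → back edge
First back edge: F → M.

F→M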